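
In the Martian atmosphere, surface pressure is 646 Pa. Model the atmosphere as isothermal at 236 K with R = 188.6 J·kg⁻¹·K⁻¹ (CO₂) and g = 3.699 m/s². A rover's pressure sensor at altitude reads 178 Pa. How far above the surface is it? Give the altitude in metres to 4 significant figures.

z ≈ 15510 m

Scale height: H = RT/g = 188.6 × 236 / 3.699 = 12033 m.
Invert the barometric formula: z = H ln(P₀/P).
P₀/P = 646/178 = 3.6292; ln(3.6292) = 1.2890.
z = 12033 × 1.2890 = 15511 m.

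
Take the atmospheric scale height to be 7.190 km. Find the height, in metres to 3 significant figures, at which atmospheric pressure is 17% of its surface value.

z ≈ 12700 m

Set P/P₀ = exp(−z/H) = 0.17, so z = −H ln(0.17).
−ln(0.17) = 1.7720; z = 7190.0 × 1.7720 = 12741 m.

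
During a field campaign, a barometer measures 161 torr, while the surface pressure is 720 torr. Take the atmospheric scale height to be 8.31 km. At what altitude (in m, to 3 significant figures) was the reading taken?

Invert the barometric formula: z = H ln(P₀/P).
P₀/P = 720/161 = 4.4720; ln(4.4720) = 1.4978.
z = 8310.0 × 1.4978 = 12447 m.

z ≈ 12400 m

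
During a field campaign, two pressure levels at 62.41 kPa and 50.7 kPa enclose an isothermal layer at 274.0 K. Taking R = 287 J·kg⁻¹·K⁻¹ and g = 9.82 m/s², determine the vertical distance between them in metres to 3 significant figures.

Δz ≈ 1660 m

Hypsometric equation: Δz = (R T̄/g) ln(P₁/P₂).
R T̄/g = 287 × 274.0 / 9.82 = 8007.9 m.
ln(62.41/50.7) = ln(1.2310) = 0.20783.
Δz = 8007.9 × 0.20783 = 1664.3 m.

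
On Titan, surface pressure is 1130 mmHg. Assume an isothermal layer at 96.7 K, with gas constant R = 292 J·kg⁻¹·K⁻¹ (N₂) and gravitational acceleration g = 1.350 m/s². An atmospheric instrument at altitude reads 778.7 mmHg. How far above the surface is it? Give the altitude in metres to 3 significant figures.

Scale height: H = RT/g = 292 × 96.7 / 1.350 = 20916 m.
Invert the barometric formula: z = H ln(P₀/P).
P₀/P = 1130/778.7 = 1.4511; ln(1.4511) = 0.37232.
z = 20916 × 0.37232 = 7787.4 m.

z ≈ 7790 m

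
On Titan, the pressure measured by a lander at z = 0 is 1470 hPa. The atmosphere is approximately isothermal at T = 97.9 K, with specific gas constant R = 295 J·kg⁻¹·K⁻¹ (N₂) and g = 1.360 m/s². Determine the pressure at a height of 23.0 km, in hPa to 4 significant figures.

P ≈ 497.7 hPa

Scale height: H = RT/g = 295 × 97.9 / 1.360 = 21236 m.
Barometric formula: P = P₀ exp(−z/H).
z/H = 23000/21236 = 1.0831; exp(−1.0831) = 0.33854.
P = 1470 × 0.33854 = 497.65 hPa.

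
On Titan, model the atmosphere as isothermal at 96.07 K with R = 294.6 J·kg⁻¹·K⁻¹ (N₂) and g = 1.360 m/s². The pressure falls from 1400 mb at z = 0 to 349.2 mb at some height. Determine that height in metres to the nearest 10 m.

Scale height: H = RT/g = 294.6 × 96.07 / 1.360 = 20810 m.
Invert the barometric formula: z = H ln(P₀/P).
P₀/P = 1400/349.2 = 4.0092; ln(4.0092) = 1.3886.
z = 20810 × 1.3886 = 28897 m.

z ≈ 28900 m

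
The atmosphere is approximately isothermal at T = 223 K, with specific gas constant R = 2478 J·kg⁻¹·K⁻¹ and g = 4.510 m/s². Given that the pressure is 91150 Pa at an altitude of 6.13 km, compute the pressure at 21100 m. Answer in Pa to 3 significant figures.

Scale height: H = RT/g = 2478 × 223 / 4.510 = 122530 m.
Between two levels, P₂ = P₁ exp(−Δz/H) with Δz = z₂ − z₁.
Δz = 21100 − 6130.0 = 14970 m; Δz/H = 14970/122530 = 0.12217.
P₂ = 91150 × exp(−0.12217) = 91150 × 0.88500 = 80668 Pa.

P ≈ 80700 Pa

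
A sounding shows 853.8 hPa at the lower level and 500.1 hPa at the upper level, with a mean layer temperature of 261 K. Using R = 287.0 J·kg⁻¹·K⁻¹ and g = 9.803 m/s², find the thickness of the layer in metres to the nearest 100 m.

Hypsometric equation: Δz = (R T̄/g) ln(P₁/P₂).
R T̄/g = 287.0 × 261 / 9.803 = 7641.2 m.
ln(853.8/500.1) = ln(1.7073) = 0.53491.
Δz = 7641.2 × 0.53491 = 4087.4 m.

Δz ≈ 4100 m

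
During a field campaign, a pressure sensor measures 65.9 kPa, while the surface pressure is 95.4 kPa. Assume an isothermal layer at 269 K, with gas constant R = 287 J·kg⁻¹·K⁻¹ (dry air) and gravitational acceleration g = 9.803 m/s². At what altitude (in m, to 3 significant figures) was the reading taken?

z ≈ 2910 m

Scale height: H = RT/g = 287 × 269 / 9.803 = 7875.4 m.
Invert the barometric formula: z = H ln(P₀/P).
P₀/P = 95.4/65.9 = 1.4476; ln(1.4476) = 0.36991.
z = 7875.4 × 0.36991 = 2913.2 m.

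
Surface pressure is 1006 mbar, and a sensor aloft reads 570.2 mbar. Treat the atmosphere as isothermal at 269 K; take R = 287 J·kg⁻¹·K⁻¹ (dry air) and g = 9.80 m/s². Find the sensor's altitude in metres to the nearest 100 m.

Scale height: H = RT/g = 287 × 269 / 9.80 = 7877.9 m.
Invert the barometric formula: z = H ln(P₀/P).
P₀/P = 1006/570.2 = 1.7643; ln(1.7643) = 0.56775.
z = 7877.9 × 0.56775 = 4472.7 m.

z ≈ 4500 m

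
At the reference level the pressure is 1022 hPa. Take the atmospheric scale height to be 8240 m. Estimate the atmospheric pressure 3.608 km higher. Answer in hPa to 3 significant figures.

P ≈ 660 hPa

Barometric formula: P = P₀ exp(−z/H).
z/H = 3608.0/8240.0 = 0.43786; exp(−0.43786) = 0.64542.
P = 1022 × 0.64542 = 659.62 hPa.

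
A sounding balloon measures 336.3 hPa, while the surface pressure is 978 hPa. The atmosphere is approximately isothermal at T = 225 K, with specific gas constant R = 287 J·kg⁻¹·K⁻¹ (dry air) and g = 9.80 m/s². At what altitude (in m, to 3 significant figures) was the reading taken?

z ≈ 7030 m

Scale height: H = RT/g = 287 × 225 / 9.80 = 6589.3 m.
Invert the barometric formula: z = H ln(P₀/P).
P₀/P = 978/336.3 = 2.9081; ln(2.9081) = 1.0675.
z = 6589.3 × 1.0675 = 7034.1 m.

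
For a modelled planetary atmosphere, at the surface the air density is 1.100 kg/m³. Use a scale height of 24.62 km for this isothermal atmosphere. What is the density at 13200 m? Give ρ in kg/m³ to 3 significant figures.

ρ ≈ 0.643 kg/m³

In an isothermal atmosphere, density decays like pressure: ρ = ρ₀ exp(−z/H).
z/H = 13200/24620 = 0.53615; exp(−0.53615) = 0.58500.
ρ = 1.100 × 0.58500 = 0.64350 kg/m³.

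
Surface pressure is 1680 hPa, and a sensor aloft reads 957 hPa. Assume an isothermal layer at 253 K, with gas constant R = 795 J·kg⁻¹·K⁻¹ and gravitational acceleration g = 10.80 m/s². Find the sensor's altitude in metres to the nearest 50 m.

z ≈ 10500 m

Scale height: H = RT/g = 795 × 253 / 10.80 = 18624 m.
Invert the barometric formula: z = H ln(P₀/P).
P₀/P = 1680/957 = 1.7555; ln(1.7555) = 0.56275.
z = 18624 × 0.56275 = 10481 m.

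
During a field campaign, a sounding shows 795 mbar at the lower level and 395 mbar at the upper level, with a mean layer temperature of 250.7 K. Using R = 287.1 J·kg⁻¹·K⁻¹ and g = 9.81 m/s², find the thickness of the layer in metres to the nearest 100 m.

Hypsometric equation: Δz = (R T̄/g) ln(P₁/P₂).
R T̄/g = 287.1 × 250.7 / 9.81 = 7337.0 m.
ln(795/395) = ln(2.0127) = 0.69948.
Δz = 7337.0 × 0.69948 = 5132.1 m.

Δz ≈ 5100 m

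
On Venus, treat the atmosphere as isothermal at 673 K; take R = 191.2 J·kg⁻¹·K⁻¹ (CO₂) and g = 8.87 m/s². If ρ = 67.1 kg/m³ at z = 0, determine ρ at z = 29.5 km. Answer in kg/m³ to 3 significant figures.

Scale height: H = RT/g = 191.2 × 673 / 8.87 = 14507 m.
In an isothermal atmosphere, density decays like pressure: ρ = ρ₀ exp(−z/H).
z/H = 29500/14507 = 2.0335; exp(−2.0335) = 0.13088.
ρ = 67.1 × 0.13088 = 8.7820 kg/m³.

ρ ≈ 8.78 kg/m³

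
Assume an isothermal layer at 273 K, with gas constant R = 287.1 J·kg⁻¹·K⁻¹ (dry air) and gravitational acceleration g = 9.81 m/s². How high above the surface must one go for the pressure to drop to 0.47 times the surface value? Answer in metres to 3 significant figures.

Scale height: H = RT/g = 287.1 × 273 / 9.81 = 7989.6 m.
Set P/P₀ = exp(−z/H) = 0.47, so z = −H ln(0.47).
−ln(0.47) = 0.75502; z = 7989.6 × 0.75502 = 6032.3 m.

z ≈ 6030 m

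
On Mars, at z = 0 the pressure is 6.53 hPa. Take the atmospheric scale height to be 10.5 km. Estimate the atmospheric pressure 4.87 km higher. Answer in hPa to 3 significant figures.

P ≈ 4.11 hPa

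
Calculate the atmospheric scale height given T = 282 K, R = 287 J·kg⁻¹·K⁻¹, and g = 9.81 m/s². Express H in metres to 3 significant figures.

The scale height of an isothermal atmosphere is H = RT/g.
H = 287 × 282 / 9.81 = 80934/9.81 = 8250.2 m.

H ≈ 8250 m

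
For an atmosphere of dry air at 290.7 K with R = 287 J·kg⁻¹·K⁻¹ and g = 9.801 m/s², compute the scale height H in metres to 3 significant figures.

H ≈ 8510 m

The scale height of an isothermal atmosphere is H = RT/g.
H = 287 × 290.7 / 9.801 = 83431/9.801 = 8512.5 m.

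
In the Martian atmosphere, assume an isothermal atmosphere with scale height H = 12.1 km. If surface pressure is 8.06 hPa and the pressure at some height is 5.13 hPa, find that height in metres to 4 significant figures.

Invert the barometric formula: z = H ln(P₀/P).
P₀/P = 8.06/5.13 = 1.5712; ln(1.5712) = 0.45184.
z = 12100 × 0.45184 = 5467.3 m.

z ≈ 5467 m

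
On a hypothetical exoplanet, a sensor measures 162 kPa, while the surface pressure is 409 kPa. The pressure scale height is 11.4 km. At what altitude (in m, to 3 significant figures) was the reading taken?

Invert the barometric formula: z = H ln(P₀/P).
P₀/P = 409/162 = 2.5247; ln(2.5247) = 0.92612.
z = 11400 × 0.92612 = 10558 m.

z ≈ 10600 m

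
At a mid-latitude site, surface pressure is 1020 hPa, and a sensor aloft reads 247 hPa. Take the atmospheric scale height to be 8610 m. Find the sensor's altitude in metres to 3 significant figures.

z ≈ 12200 m

Invert the barometric formula: z = H ln(P₀/P).
P₀/P = 1020/247 = 4.1296; ln(4.1296) = 1.4182.
z = 8610.0 × 1.4182 = 12211 m.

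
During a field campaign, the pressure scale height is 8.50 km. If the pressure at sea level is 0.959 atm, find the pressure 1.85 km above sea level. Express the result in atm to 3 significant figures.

P ≈ 0.771 atm

Barometric formula: P = P₀ exp(−z/H).
z/H = 1850.0/8500.0 = 0.21765; exp(−0.21765) = 0.80441.
P = 0.959 × 0.80441 = 0.77143 atm.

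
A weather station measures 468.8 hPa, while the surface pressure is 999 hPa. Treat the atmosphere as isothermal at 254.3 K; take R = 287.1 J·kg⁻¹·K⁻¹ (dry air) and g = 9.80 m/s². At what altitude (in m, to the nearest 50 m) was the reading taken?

Scale height: H = RT/g = 287.1 × 254.3 / 9.80 = 7450.0 m.
Invert the barometric formula: z = H ln(P₀/P).
P₀/P = 999/468.8 = 2.1310; ln(2.1310) = 0.75659.
z = 7450.0 × 0.75659 = 5636.6 m.

z ≈ 5650 m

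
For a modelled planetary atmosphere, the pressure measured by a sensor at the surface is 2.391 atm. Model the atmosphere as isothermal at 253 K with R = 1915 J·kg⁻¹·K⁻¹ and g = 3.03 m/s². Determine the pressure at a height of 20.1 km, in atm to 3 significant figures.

P ≈ 2.11 atm

Scale height: H = RT/g = 1915 × 253 / 3.03 = 159900 m.
Barometric formula: P = P₀ exp(−z/H).
z/H = 20100/159900 = 0.12570; exp(−0.12570) = 0.88188.
P = 2.391 × 0.88188 = 2.1086 atm.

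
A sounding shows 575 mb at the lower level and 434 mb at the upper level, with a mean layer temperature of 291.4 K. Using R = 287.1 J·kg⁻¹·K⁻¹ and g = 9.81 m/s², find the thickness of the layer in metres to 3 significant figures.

Hypsometric equation: Δz = (R T̄/g) ln(P₁/P₂).
R T̄/g = 287.1 × 291.4 / 9.81 = 8528.1 m.
ln(575/434) = ln(1.3249) = 0.28134.
Δz = 8528.1 × 0.28134 = 2399.3 m.

Δz ≈ 2400 m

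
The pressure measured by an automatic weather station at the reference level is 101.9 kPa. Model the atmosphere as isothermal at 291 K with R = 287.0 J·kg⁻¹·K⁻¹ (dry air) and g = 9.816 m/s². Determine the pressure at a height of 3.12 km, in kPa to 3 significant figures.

P ≈ 70.6 kPa

Scale height: H = RT/g = 287.0 × 291 / 9.816 = 8508.3 m.
Barometric formula: P = P₀ exp(−z/H).
z/H = 3120.0/8508.3 = 0.36670; exp(−0.36670) = 0.69302.
P = 101.9 × 0.69302 = 70.619 kPa.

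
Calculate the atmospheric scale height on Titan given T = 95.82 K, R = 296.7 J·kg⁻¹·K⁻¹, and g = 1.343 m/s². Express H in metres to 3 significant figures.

The scale height of an isothermal atmosphere is H = RT/g.
H = 296.7 × 95.82 / 1.343 = 28430/1.343 = 21169 m.

H ≈ 21200 m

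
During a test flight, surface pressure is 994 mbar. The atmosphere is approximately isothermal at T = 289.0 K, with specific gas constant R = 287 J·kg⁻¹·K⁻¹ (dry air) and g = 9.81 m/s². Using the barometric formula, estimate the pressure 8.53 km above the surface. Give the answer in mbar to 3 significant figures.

P ≈ 362 mbar

Scale height: H = RT/g = 287 × 289.0 / 9.81 = 8454.9 m.
Barometric formula: P = P₀ exp(−z/H).
z/H = 8530.0/8454.9 = 1.0089; exp(−1.0089) = 0.36462.
P = 994 × 0.36462 = 362.43 mbar.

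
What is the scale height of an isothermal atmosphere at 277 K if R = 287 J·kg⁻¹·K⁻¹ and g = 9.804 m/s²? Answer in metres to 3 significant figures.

H ≈ 8110 m

The scale height of an isothermal atmosphere is H = RT/g.
H = 287 × 277 / 9.804 = 79499/9.804 = 8108.8 m.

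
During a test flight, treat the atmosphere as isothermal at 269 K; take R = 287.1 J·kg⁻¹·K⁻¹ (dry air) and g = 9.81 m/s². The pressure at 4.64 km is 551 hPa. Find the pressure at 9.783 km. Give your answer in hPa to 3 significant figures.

P ≈ 287 hPa

Scale height: H = RT/g = 287.1 × 269 / 9.81 = 7872.6 m.
Between two levels, P₂ = P₁ exp(−Δz/H) with Δz = z₂ − z₁.
Δz = 9783.0 − 4640.0 = 5143.0 m; Δz/H = 5143.0/7872.6 = 0.65328.
P₂ = 551 × exp(−0.65328) = 551 × 0.52034 = 286.71 hPa.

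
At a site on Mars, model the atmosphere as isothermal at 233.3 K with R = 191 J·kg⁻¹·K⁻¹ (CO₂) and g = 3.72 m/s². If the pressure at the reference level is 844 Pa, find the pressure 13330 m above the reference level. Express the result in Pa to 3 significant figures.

Scale height: H = RT/g = 191 × 233.3 / 3.72 = 11979 m.
Barometric formula: P = P₀ exp(−z/H).
z/H = 13330/11979 = 1.1128; exp(−1.1128) = 0.32864.
P = 844 × 0.32864 = 277.37 Pa.

P ≈ 277 Pa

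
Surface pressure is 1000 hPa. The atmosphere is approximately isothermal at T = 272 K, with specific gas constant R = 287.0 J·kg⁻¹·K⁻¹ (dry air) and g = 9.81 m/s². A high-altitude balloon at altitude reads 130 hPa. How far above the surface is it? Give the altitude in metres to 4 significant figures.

z ≈ 16240 m

Scale height: H = RT/g = 287.0 × 272 / 9.81 = 7957.6 m.
Invert the barometric formula: z = H ln(P₀/P).
P₀/P = 1000/130 = 7.6923; ln(7.6923) = 2.0402.
z = 7957.6 × 2.0402 = 16235 m.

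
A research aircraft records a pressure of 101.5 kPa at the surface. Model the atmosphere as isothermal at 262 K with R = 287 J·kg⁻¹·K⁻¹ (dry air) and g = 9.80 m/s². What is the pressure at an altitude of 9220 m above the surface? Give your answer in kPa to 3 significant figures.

Scale height: H = RT/g = 287 × 262 / 9.80 = 7672.9 m.
Barometric formula: P = P₀ exp(−z/H).
z/H = 9220.0/7672.9 = 1.2016; exp(−1.2016) = 0.30071.
P = 101.5 × 0.30071 = 30.522 kPa.

P ≈ 30.5 kPa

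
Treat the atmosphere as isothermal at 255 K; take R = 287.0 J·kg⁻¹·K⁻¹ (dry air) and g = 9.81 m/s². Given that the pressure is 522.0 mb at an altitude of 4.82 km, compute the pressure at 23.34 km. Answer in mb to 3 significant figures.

P ≈ 43.6 mb

Scale height: H = RT/g = 287.0 × 255 / 9.81 = 7460.2 m.
Between two levels, P₂ = P₁ exp(−Δz/H) with Δz = z₂ − z₁.
Δz = 23340 − 4820.0 = 18520 m; Δz/H = 18520/7460.2 = 2.4825.
P₂ = 522.0 × exp(−2.4825) = 522.0 × 0.083534 = 43.605 mb.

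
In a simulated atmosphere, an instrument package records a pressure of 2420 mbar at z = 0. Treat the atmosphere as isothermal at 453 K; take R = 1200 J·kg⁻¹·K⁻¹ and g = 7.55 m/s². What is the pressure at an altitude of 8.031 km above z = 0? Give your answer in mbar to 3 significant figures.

P ≈ 2160 mbar

Scale height: H = RT/g = 1200 × 453 / 7.55 = 72000 m.
Barometric formula: P = P₀ exp(−z/H).
z/H = 8031.0/72000 = 0.11154; exp(−0.11154) = 0.89446.
P = 2420 × 0.89446 = 2164.6 mbar.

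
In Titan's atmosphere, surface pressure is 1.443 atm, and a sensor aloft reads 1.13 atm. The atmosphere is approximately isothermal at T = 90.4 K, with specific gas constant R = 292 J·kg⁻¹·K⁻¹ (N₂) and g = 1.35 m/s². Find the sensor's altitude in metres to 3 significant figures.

z ≈ 4780 m

Scale height: H = RT/g = 292 × 90.4 / 1.35 = 19553 m.
Invert the barometric formula: z = H ln(P₀/P).
P₀/P = 1.443/1.13 = 1.2770; ln(1.2770) = 0.24451.
z = 19553 × 0.24451 = 4780.9 m.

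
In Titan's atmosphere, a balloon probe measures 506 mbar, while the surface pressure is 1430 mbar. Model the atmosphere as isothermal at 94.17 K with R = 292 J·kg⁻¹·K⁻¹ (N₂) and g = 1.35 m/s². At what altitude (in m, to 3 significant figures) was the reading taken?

Scale height: H = RT/g = 292 × 94.17 / 1.35 = 20369 m.
Invert the barometric formula: z = H ln(P₀/P).
P₀/P = 1430/506 = 2.8261; ln(2.8261) = 1.0389.
z = 20369 × 1.0389 = 21161 m.

z ≈ 21200 m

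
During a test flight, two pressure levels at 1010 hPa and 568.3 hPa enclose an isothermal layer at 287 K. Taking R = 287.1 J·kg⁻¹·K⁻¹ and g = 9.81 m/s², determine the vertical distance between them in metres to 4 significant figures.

Δz ≈ 4830 m

Hypsometric equation: Δz = (R T̄/g) ln(P₁/P₂).
R T̄/g = 287.1 × 287 / 9.81 = 8399.4 m.
ln(1010/568.3) = ln(1.7772) = 0.57504.
Δz = 8399.4 × 0.57504 = 4830.0 m.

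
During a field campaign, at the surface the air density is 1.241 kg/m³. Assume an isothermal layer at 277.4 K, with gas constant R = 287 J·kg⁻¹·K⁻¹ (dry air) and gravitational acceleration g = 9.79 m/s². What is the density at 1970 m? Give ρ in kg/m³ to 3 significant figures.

Scale height: H = RT/g = 287 × 277.4 / 9.79 = 8132.2 m.
In an isothermal atmosphere, density decays like pressure: ρ = ρ₀ exp(−z/H).
z/H = 1970.0/8132.2 = 0.24225; exp(−0.24225) = 0.78486.
ρ = 1.241 × 0.78486 = 0.97401 kg/m³.

ρ ≈ 0.974 kg/m³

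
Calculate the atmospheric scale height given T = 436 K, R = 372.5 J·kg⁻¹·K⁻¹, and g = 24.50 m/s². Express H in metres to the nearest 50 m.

H ≈ 6650 m

The scale height of an isothermal atmosphere is H = RT/g.
H = 372.5 × 436 / 24.50 = 162410/24.50 = 6629.0 m.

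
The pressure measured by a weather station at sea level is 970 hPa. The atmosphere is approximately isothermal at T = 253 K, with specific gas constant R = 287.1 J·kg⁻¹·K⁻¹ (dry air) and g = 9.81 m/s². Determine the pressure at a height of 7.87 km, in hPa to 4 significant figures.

P ≈ 335.1 hPa

Scale height: H = RT/g = 287.1 × 253 / 9.81 = 7404.3 m.
Barometric formula: P = P₀ exp(−z/H).
z/H = 7870.0/7404.3 = 1.0629; exp(−1.0629) = 0.34545.
P = 970 × 0.34545 = 335.09 hPa.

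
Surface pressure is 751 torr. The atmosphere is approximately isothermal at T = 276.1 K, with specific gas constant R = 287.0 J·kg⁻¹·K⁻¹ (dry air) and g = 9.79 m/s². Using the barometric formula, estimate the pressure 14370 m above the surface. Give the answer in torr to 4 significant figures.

Scale height: H = RT/g = 287.0 × 276.1 / 9.79 = 8094.0 m.
Barometric formula: P = P₀ exp(−z/H).
z/H = 14370/8094.0 = 1.7754; exp(−1.7754) = 0.16942.
P = 751 × 0.16942 = 127.23 torr.

P ≈ 127.2 torr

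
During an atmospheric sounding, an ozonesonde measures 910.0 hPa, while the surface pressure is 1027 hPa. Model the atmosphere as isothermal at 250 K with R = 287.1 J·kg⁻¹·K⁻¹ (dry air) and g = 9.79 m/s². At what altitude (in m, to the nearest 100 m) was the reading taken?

z ≈ 900 m

Scale height: H = RT/g = 287.1 × 250 / 9.79 = 7331.5 m.
Invert the barometric formula: z = H ln(P₀/P).
P₀/P = 1027/910.0 = 1.1286; ln(1.1286) = 0.12098.
z = 7331.5 × 0.12098 = 886.96 m.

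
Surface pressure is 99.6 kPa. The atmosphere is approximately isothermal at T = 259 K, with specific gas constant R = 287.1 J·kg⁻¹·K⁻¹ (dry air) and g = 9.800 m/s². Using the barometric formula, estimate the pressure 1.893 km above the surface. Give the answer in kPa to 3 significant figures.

Scale height: H = RT/g = 287.1 × 259 / 9.800 = 7587.6 m.
Barometric formula: P = P₀ exp(−z/H).
z/H = 1893.0/7587.6 = 0.24949; exp(−0.24949) = 0.77920.
P = 99.6 × 0.77920 = 77.608 kPa.

P ≈ 77.6 kPa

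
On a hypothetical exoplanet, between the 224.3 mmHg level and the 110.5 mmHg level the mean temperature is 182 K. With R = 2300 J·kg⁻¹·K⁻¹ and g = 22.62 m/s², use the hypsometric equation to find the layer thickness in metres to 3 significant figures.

Δz ≈ 13100 m

Hypsometric equation: Δz = (R T̄/g) ln(P₁/P₂).
R T̄/g = 2300 × 182 / 22.62 = 18506 m.
ln(224.3/110.5) = ln(2.0299) = 0.70799.
Δz = 18506 × 0.70799 = 13102 m.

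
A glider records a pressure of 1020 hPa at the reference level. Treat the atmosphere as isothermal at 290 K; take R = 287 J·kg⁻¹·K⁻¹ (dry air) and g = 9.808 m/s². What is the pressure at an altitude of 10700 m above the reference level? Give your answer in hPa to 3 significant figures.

Scale height: H = RT/g = 287 × 290 / 9.808 = 8485.9 m.
Barometric formula: P = P₀ exp(−z/H).
z/H = 10700/8485.9 = 1.2609; exp(−1.2609) = 0.28340.
P = 1020 × 0.28340 = 289.07 hPa.

P ≈ 289 hPa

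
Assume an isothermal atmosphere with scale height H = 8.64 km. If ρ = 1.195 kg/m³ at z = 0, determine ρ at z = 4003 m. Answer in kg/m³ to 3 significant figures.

In an isothermal atmosphere, density decays like pressure: ρ = ρ₀ exp(−z/H).
z/H = 4003.0/8640.0 = 0.46331; exp(−0.46331) = 0.62920.
ρ = 1.195 × 0.62920 = 0.75189 kg/m³.

ρ ≈ 0.752 kg/m³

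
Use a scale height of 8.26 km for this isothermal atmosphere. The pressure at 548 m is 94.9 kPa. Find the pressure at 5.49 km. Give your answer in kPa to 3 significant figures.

P ≈ 52.2 kPa

Between two levels, P₂ = P₁ exp(−Δz/H) with Δz = z₂ − z₁.
Δz = 5490.0 − 548.00 = 4942.0 m; Δz/H = 4942.0/8260.0 = 0.59831.
P₂ = 94.9 × exp(−0.59831) = 94.9 × 0.54974 = 52.170 kPa.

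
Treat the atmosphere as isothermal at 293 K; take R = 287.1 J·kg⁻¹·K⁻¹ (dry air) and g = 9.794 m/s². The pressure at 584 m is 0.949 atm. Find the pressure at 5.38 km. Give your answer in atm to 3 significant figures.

P ≈ 0.543 atm

Scale height: H = RT/g = 287.1 × 293 / 9.794 = 8589.0 m.
Between two levels, P₂ = P₁ exp(−Δz/H) with Δz = z₂ − z₁.
Δz = 5380.0 − 584.00 = 4796.0 m; Δz/H = 4796.0/8589.0 = 0.55839.
P₂ = 0.949 × exp(−0.55839) = 0.949 × 0.57213 = 0.54295 atm.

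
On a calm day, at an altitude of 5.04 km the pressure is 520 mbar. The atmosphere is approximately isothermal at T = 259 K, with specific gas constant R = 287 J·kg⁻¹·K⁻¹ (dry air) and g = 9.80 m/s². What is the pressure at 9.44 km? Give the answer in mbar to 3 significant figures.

Scale height: H = RT/g = 287 × 259 / 9.80 = 7585.0 m.
Between two levels, P₂ = P₁ exp(−Δz/H) with Δz = z₂ − z₁.
Δz = 9440.0 − 5040.0 = 4400.0 m; Δz/H = 4400.0/7585.0 = 0.58009.
P₂ = 520 × exp(−0.58009) = 520 × 0.55985 = 291.12 mbar.

P ≈ 291 mbar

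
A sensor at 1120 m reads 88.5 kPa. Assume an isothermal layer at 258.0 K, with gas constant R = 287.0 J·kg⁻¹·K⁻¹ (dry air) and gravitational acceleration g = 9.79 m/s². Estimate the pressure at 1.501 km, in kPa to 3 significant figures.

Scale height: H = RT/g = 287.0 × 258.0 / 9.79 = 7563.4 m.
Between two levels, P₂ = P₁ exp(−Δz/H) with Δz = z₂ − z₁.
Δz = 1501.0 − 1120.0 = 381.00 m; Δz/H = 381.00/7563.4 = 0.050374.
P₂ = 88.5 × exp(−0.050374) = 88.5 × 0.95087 = 84.152 kPa.

P ≈ 84.2 kPa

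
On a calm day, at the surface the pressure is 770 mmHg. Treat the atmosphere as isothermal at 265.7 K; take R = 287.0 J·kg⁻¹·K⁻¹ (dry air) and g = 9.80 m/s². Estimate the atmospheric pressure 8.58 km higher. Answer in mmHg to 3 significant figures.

P ≈ 256 mmHg

Scale height: H = RT/g = 287.0 × 265.7 / 9.80 = 7781.2 m.
Barometric formula: P = P₀ exp(−z/H).
z/H = 8580.0/7781.2 = 1.1027; exp(−1.1027) = 0.33197.
P = 770 × 0.33197 = 255.62 mmHg.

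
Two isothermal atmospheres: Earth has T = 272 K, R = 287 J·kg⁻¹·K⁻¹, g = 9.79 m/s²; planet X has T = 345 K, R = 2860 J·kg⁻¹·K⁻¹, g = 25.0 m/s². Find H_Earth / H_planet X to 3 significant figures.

H = RT/g for each body.
H_Earth = 287 × 272 / 9.79 = 7973.9 m.
H_planet X = 2860 × 345 / 25.0 = 39468 m.
H_Earth/H_planet X = 7973.9/39468 = 0.20203.

H_Earth/H_planet X ≈ 0.202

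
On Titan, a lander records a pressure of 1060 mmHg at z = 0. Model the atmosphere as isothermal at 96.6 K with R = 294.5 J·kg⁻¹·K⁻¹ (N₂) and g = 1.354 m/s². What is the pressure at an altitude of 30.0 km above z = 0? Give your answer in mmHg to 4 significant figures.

P ≈ 254.2 mmHg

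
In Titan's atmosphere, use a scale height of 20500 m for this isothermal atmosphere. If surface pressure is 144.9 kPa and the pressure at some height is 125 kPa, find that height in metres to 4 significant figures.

z ≈ 3028 m

Invert the barometric formula: z = H ln(P₀/P).
P₀/P = 144.9/125 = 1.1592; ln(1.1592) = 0.14773.
z = 20500 × 0.14773 = 3028.5 m.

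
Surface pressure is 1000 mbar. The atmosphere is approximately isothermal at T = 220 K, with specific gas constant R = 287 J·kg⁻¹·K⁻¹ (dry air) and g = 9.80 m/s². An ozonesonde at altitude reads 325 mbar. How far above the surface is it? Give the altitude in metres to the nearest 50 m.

z ≈ 7250 m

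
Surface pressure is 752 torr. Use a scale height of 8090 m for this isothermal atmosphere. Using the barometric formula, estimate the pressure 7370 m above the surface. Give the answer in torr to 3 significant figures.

P ≈ 302 torr

Barometric formula: P = P₀ exp(−z/H).
z/H = 7370.0/8090.0 = 0.91100; exp(−0.91100) = 0.40212.
P = 752 × 0.40212 = 302.39 torr.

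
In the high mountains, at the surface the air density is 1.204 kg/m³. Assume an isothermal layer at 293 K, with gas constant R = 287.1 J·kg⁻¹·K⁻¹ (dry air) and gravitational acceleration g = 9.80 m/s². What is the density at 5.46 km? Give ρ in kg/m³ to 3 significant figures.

ρ ≈ 0.637 kg/m³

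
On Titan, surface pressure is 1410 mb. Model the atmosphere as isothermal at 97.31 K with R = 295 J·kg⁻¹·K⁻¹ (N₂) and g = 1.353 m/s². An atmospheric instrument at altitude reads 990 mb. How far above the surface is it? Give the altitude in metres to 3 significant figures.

z ≈ 7500 m

Scale height: H = RT/g = 295 × 97.31 / 1.353 = 21217 m.
Invert the barometric formula: z = H ln(P₀/P).
P₀/P = 1410/990 = 1.4242; ln(1.4242) = 0.35361.
z = 21217 × 0.35361 = 7502.5 m.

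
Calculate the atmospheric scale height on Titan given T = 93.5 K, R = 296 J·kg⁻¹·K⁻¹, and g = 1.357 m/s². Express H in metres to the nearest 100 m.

H ≈ 20400 m

The scale height of an isothermal atmosphere is H = RT/g.
H = 296 × 93.5 / 1.357 = 27676/1.357 = 20395 m.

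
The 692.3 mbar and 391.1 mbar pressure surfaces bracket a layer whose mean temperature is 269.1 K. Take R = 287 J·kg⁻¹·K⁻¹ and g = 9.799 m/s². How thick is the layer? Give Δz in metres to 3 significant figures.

Hypsometric equation: Δz = (R T̄/g) ln(P₁/P₂).
R T̄/g = 287 × 269.1 / 9.799 = 7881.6 m.
ln(692.3/391.1) = ln(1.7701) = 0.57104.
Δz = 7881.6 × 0.57104 = 4500.7 m.

Δz ≈ 4500 m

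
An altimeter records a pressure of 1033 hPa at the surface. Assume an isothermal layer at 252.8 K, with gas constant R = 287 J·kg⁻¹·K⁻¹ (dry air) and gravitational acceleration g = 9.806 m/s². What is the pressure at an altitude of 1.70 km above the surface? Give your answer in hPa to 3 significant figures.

Scale height: H = RT/g = 287 × 252.8 / 9.806 = 7398.9 m.
Barometric formula: P = P₀ exp(−z/H).
z/H = 1700.0/7398.9 = 0.22976; exp(−0.22976) = 0.79472.
P = 1033 × 0.79472 = 820.95 hPa.

P ≈ 821 hPa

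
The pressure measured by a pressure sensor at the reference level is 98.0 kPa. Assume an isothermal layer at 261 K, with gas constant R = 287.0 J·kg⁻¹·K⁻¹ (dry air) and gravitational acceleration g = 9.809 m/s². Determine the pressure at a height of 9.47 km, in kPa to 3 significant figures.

P ≈ 28.4 kPa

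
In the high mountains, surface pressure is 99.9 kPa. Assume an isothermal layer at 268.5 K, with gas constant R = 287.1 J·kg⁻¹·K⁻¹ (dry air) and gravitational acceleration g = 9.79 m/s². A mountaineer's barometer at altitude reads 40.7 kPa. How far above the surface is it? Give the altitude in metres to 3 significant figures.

z ≈ 7070 m

Scale height: H = RT/g = 287.1 × 268.5 / 9.79 = 7874.0 m.
Invert the barometric formula: z = H ln(P₀/P).
P₀/P = 99.9/40.7 = 2.4545; ln(2.4545) = 0.89792.
z = 7874.0 × 0.89792 = 7070.2 m.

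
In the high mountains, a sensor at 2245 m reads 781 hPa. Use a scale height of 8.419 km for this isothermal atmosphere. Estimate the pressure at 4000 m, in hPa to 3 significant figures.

P ≈ 634 hPa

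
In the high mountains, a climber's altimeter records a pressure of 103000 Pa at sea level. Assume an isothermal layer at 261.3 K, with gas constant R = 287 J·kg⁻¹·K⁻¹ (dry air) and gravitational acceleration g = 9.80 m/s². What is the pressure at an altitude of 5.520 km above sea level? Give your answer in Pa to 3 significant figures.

P ≈ 50100 Pa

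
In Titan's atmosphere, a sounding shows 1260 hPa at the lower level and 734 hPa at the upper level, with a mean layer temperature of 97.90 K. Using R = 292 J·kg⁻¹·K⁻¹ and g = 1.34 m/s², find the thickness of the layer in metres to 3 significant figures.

Δz ≈ 11500 m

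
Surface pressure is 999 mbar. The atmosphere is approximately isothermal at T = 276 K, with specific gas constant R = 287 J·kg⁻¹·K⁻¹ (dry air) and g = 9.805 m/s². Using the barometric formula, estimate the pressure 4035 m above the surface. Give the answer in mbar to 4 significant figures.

P ≈ 606.3 mbar

Scale height: H = RT/g = 287 × 276 / 9.805 = 8078.7 m.
Barometric formula: P = P₀ exp(−z/H).
z/H = 4035.0/8078.7 = 0.49946; exp(−0.49946) = 0.60686.
P = 999 × 0.60686 = 606.25 mbar.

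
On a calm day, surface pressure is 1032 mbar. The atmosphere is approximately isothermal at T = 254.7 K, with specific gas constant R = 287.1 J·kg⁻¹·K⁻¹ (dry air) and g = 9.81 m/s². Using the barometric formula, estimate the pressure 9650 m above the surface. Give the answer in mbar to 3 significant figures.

P ≈ 283 mbar

Scale height: H = RT/g = 287.1 × 254.7 / 9.81 = 7454.1 m.
Barometric formula: P = P₀ exp(−z/H).
z/H = 9650.0/7454.1 = 1.2946; exp(−1.2946) = 0.27401.
P = 1032 × 0.27401 = 282.78 mbar.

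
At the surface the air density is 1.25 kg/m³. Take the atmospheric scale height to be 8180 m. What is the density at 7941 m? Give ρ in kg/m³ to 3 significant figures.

ρ ≈ 0.473 kg/m³

In an isothermal atmosphere, density decays like pressure: ρ = ρ₀ exp(−z/H).
z/H = 7941.0/8180.0 = 0.97078; exp(−0.97078) = 0.37879.
ρ = 1.25 × 0.37879 = 0.47349 kg/m³.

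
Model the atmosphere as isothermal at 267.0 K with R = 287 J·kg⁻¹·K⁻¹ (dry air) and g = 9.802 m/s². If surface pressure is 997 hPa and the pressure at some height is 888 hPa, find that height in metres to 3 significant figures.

z ≈ 905 m

Scale height: H = RT/g = 287 × 267.0 / 9.802 = 7817.7 m.
Invert the barometric formula: z = H ln(P₀/P).
P₀/P = 997/888 = 1.1227; ln(1.1227) = 0.11574.
z = 7817.7 × 0.11574 = 904.82 m.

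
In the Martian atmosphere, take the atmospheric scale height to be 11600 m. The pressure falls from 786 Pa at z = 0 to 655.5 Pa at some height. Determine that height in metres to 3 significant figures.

z ≈ 2110 m

Invert the barometric formula: z = H ln(P₀/P).
P₀/P = 786/655.5 = 1.1991; ln(1.1991) = 0.18157.
z = 11600 × 0.18157 = 2106.2 m.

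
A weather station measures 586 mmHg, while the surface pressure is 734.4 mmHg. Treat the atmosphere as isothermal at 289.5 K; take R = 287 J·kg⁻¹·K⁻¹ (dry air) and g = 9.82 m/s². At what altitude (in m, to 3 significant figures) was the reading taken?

Scale height: H = RT/g = 287 × 289.5 / 9.82 = 8460.9 m.
Invert the barometric formula: z = H ln(P₀/P).
P₀/P = 734.4/586 = 1.2532; ln(1.2532) = 0.22570.
z = 8460.9 × 0.22570 = 1909.6 m.

z ≈ 1910 m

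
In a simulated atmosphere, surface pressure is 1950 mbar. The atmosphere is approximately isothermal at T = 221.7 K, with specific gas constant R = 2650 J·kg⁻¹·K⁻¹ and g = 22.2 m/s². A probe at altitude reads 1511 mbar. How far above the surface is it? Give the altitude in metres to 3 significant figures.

Scale height: H = RT/g = 2650 × 221.7 / 22.2 = 26464 m.
Invert the barometric formula: z = H ln(P₀/P).
P₀/P = 1950/1511 = 1.2905; ln(1.2905) = 0.25503.
z = 26464 × 0.25503 = 6749.1 m.

z ≈ 6750 m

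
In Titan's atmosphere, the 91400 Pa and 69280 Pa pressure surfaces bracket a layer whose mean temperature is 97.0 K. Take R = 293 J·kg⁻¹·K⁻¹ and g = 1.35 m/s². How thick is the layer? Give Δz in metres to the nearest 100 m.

Hypsometric equation: Δz = (R T̄/g) ln(P₁/P₂).
R T̄/g = 293 × 97.0 / 1.35 = 21053 m.
ln(91400/69280) = ln(1.3193) = 0.27710.
Δz = 21053 × 0.27710 = 5833.8 m.

Δz ≈ 5800 m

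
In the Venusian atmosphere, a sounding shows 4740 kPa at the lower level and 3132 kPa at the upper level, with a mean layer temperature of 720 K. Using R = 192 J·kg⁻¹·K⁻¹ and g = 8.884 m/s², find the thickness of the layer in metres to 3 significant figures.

Hypsometric equation: Δz = (R T̄/g) ln(P₁/P₂).
R T̄/g = 192 × 720 / 8.884 = 15561 m.
ln(4740/3132) = ln(1.5134) = 0.41436.
Δz = 15561 × 0.41436 = 6447.9 m.

Δz ≈ 6450 m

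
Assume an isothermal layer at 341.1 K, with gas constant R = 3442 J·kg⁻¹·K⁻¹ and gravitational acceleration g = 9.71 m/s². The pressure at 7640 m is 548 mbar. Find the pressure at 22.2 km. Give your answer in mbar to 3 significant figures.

P ≈ 486 mbar

Scale height: H = RT/g = 3442 × 341.1 / 9.71 = 120910 m.
Between two levels, P₂ = P₁ exp(−Δz/H) with Δz = z₂ − z₁.
Δz = 22200 − 7640.0 = 14560 m; Δz/H = 14560/120910 = 0.12042.
P₂ = 548 × exp(−0.12042) = 548 × 0.88655 = 485.83 mbar.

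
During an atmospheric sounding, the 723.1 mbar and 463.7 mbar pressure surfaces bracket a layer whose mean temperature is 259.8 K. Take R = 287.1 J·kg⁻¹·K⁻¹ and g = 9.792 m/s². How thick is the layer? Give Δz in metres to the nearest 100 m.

Hypsometric equation: Δz = (R T̄/g) ln(P₁/P₂).
R T̄/g = 287.1 × 259.8 / 9.792 = 7617.3 m.
ln(723.1/463.7) = ln(1.5594) = 0.44430.
Δz = 7617.3 × 0.44430 = 3384.4 m.

Δz ≈ 3400 m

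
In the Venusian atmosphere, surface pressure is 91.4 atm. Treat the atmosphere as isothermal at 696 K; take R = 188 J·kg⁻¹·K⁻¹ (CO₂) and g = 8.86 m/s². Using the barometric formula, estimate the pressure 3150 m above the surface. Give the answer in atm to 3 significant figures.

Scale height: H = RT/g = 188 × 696 / 8.86 = 14768 m.
Barometric formula: P = P₀ exp(−z/H).
z/H = 3150.0/14768 = 0.21330; exp(−0.21330) = 0.80791.
P = 91.4 × 0.80791 = 73.843 atm.

P ≈ 73.8 atm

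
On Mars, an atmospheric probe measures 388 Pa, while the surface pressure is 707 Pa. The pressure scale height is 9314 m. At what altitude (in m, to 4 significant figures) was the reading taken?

z ≈ 5589 m

Invert the barometric formula: z = H ln(P₀/P).
P₀/P = 707/388 = 1.8222; ln(1.8222) = 0.60004.
z = 9314.0 × 0.60004 = 5588.8 m.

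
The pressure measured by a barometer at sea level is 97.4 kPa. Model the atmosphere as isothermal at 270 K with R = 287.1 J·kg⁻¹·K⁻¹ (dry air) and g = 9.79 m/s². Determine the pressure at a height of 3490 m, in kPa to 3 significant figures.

Scale height: H = RT/g = 287.1 × 270 / 9.79 = 7918.0 m.
Barometric formula: P = P₀ exp(−z/H).
z/H = 3490.0/7918.0 = 0.44077; exp(−0.44077) = 0.64354.
P = 97.4 × 0.64354 = 62.681 kPa.

P ≈ 62.7 kPa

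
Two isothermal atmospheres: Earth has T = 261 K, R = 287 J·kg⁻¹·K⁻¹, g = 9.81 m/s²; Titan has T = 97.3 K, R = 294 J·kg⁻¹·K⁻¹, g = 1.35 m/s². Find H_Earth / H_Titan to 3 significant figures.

H = RT/g for each body.
H_Earth = 287 × 261 / 9.81 = 7635.8 m.
H_Titan = 294 × 97.3 / 1.35 = 21190 m.
H_Earth/H_Titan = 7635.8/21190 = 0.36035.

H_Earth/H_Titan ≈ 0.360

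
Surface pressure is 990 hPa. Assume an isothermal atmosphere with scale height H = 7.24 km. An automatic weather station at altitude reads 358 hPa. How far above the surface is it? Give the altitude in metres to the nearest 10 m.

Invert the barometric formula: z = H ln(P₀/P).
P₀/P = 990/358 = 2.7654; ln(2.7654) = 1.0172.
z = 7240.0 × 1.0172 = 7364.5 m.

z ≈ 7360 m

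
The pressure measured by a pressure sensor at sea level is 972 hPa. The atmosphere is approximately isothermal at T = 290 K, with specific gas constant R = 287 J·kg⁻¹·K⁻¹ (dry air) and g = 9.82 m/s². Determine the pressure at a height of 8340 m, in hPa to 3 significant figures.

Scale height: H = RT/g = 287 × 290 / 9.82 = 8475.6 m.
Barometric formula: P = P₀ exp(−z/H).
z/H = 8340.0/8475.6 = 0.98400; exp(−0.98400) = 0.37381.
P = 972 × 0.37381 = 363.34 hPa.

P ≈ 363 hPa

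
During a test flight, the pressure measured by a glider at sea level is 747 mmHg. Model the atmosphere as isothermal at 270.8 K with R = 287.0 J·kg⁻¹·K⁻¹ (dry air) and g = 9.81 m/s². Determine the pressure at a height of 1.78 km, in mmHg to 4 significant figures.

P ≈ 596.7 mmHg

Scale height: H = RT/g = 287.0 × 270.8 / 9.81 = 7922.5 m.
Barometric formula: P = P₀ exp(−z/H).
z/H = 1780.0/7922.5 = 0.22468; exp(−0.22468) = 0.79877.
P = 747 × 0.79877 = 596.68 mmHg.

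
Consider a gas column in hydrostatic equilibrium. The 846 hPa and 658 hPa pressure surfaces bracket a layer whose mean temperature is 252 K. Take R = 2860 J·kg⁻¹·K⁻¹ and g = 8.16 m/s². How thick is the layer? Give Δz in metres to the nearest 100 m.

Δz ≈ 22200 m

Hypsometric equation: Δz = (R T̄/g) ln(P₁/P₂).
R T̄/g = 2860 × 252 / 8.16 = 88324 m.
ln(846/658) = ln(1.2857) = 0.25130.
Δz = 88324 × 0.25130 = 22196 m.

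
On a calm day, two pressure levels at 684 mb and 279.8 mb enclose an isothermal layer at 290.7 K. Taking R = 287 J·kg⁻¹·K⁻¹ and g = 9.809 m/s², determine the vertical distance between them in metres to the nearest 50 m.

Δz ≈ 7600 m

Hypsometric equation: Δz = (R T̄/g) ln(P₁/P₂).
R T̄/g = 287 × 290.7 / 9.809 = 8505.5 m.
ln(684/279.8) = ln(2.4446) = 0.89388.
Δz = 8505.5 × 0.89388 = 7602.9 m.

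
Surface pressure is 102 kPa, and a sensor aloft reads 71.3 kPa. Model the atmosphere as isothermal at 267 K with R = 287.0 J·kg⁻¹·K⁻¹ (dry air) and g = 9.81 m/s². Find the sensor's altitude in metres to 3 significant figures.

z ≈ 2800 m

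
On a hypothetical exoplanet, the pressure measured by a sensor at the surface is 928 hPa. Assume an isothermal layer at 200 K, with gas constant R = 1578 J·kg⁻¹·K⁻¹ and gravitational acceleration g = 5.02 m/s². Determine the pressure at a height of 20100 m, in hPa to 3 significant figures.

P ≈ 674 hPa

Scale height: H = RT/g = 1578 × 200 / 5.02 = 62869 m.
Barometric formula: P = P₀ exp(−z/H).
z/H = 20100/62869 = 0.31971; exp(−0.31971) = 0.72636.
P = 928 × 0.72636 = 674.06 hPa.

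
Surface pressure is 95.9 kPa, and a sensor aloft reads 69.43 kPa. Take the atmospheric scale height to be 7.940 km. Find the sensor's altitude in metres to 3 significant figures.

z ≈ 2560 m

Invert the barometric formula: z = H ln(P₀/P).
P₀/P = 95.9/69.43 = 1.3812; ln(1.3812) = 0.32295.
z = 7940.0 × 0.32295 = 2564.2 m.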